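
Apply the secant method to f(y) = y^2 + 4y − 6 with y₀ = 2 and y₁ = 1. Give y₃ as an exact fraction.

f(2) = 6, f(1) = −1. y₂ = 1 − (−1)·(1 − 2)/((−1) − 6) = 8/7.
f(1) = −1, f(8/7) = −6/49. y₃ = (8/7) − (−6/49)·((8/7) − 1)/((−6/49) − (−1)) = 50/43.

50/43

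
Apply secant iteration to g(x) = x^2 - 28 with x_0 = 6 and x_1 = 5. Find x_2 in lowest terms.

58/11

g(6) = 8, g(5) = -3. x_2 = 5 - (-3)·(5 - 6)/((-3) - 8) = 58/11.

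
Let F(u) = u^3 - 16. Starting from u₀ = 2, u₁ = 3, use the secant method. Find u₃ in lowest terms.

19990/7987

F(2) = -8, F(3) = 11. u₂ = 3 - 11·(3 - 2)/(11 - (-8)) = 46/19.
F(3) = 11, F(46/19) = -12408/6859. u₃ = (46/19) - (-12408/6859)·((46/19) - 3)/((-12408/6859) - 11) = 19990/7987.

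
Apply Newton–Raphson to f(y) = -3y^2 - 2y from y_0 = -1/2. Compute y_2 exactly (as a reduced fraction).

-27/40

f'(y) = -6y - 2.
f(-1/2) = 1/4, f'(-1/2) = 1, so y_1 = (-1/2) - (1/4)/1 = -3/4.
f(-3/4) = -3/16, f'(-3/4) = 5/2, so y_2 = (-3/4) - (-3/16)/(5/2) = -27/40.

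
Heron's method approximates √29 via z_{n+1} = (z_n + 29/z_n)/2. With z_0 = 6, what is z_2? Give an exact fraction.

8401/1560

z_1 = (6 + 29/6)/2 = 65/12.
z_2 = (65/12 + 29/(65/12))/2 = 8401/1560.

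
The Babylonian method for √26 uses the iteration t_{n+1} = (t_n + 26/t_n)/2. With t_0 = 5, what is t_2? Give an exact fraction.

t_1 = (5 + 26/5)/2 = 51/10.
t_2 = (51/10 + 26/(51/10))/2 = 5201/1020.

5201/1020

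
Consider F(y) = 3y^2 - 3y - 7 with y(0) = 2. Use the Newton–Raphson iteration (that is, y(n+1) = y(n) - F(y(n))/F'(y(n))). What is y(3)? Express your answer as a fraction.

461449/218979

F'(y) = 6y - 3.
F(2) = -1, F'(2) = 9, so y(1) = 2 - (-1)/9 = 19/9.
F(19/9) = 1/27, F'(19/9) = 29/3, so y(2) = (19/9) - (1/27)/(29/3) = 550/261.
F(550/261) = 1/22707, F'(550/261) = 839/87, so y(3) = (550/261) - (1/22707)/(839/87) = 461449/218979.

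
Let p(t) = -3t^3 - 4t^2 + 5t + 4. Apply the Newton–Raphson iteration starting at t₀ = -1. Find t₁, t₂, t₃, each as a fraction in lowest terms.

t₁ = -1/2, t₂ = -17/27, t₃ = -13411/21222

p'(t) = -9t^2 - 8t + 5.
p(-1) = -2, p'(-1) = 4, so t₁ = (-1) - (-2)/4 = -1/2.
p(-1/2) = 7/8, p'(-1/2) = 27/4, so t₂ = (-1/2) - (7/8)/(27/4) = -17/27.
p(-17/27) = 98/6561, p'(-17/27) = 524/81, so t₃ = (-17/27) - (98/6561)/(524/81) = -13411/21222.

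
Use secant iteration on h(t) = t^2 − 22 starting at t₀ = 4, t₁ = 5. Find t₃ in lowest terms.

h(4) = −6, h(5) = 3. t₂ = 5 − 3·(5 − 4)/(3 − (−6)) = 14/3.
h(5) = 3, h(14/3) = −2/9. t₃ = (14/3) − (−2/9)·((14/3) − 5)/((−2/9) − 3) = 136/29.

136/29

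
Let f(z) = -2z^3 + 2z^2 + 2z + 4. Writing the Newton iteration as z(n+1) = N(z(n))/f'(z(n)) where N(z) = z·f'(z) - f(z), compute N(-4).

f'(z) = -6z^2 + 4z + 2.
N(z) = z·f'(z) - f(z) = z·(-6z^2 + 4z + 2) - (-2z^3 + 2z^2 + 2z + 4) = -4z^3 + 2z^2 - 4.
N(-4) = 284.

284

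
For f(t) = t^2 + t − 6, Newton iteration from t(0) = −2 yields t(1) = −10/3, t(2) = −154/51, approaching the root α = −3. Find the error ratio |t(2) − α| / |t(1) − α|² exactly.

t(1) − α = −10/3 − (−3) = −10/3 + 3 = −1/3, so |t(1) − α| = 1/3.
t(2) − α = −154/51 − (−3) = −154/51 + 3 = −1/51, so |t(2) − α| = 1/51.
|t(1) − α|² = 1/9.
Ratio = (1/51) / (1/9) = 3/17.

3/17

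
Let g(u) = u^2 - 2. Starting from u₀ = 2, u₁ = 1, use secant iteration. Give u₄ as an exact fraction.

g(2) = 2, g(1) = -1. u₂ = 1 - (-1)·(1 - 2)/((-1) - 2) = 4/3.
g(1) = -1, g(4/3) = -2/9. u₃ = (4/3) - (-2/9)·((4/3) - 1)/((-2/9) - (-1)) = 10/7.
g(4/3) = -2/9, g(10/7) = 2/49. u₄ = (10/7) - (2/49)·((10/7) - (4/3))/((2/49) - (-2/9)) = 41/29.

41/29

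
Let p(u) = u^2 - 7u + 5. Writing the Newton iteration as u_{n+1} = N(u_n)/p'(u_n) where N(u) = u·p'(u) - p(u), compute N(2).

-1

p'(u) = 2u - 7.
N(u) = u·p'(u) - p(u) = u·(2u - 7) - (u^2 - 7u + 5) = u^2 - 5.
N(2) = -1.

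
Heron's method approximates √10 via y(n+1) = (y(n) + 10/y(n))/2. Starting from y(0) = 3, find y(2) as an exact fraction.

721/228

y(1) = (3 + 10/3)/2 = 19/6.
y(2) = (19/6 + 10/(19/6))/2 = 721/228.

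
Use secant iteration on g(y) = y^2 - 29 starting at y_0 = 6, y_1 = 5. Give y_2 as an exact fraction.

59/11

g(6) = 7, g(5) = -4. y_2 = 5 - (-4)·(5 - 6)/((-4) - 7) = 59/11.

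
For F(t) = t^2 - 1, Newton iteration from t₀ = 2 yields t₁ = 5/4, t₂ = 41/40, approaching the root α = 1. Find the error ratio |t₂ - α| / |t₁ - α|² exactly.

t₁ - α = 5/4 - 1 = 1/4, so |t₁ - α| = 1/4.
t₂ - α = 41/40 - 1 = 1/40, so |t₂ - α| = 1/40.
|t₁ - α|² = 1/16.
Ratio = (1/40) / (1/16) = 2/5.

2/5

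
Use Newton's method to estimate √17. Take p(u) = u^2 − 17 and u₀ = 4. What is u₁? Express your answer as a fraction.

33/8

p'(u) = 2u.
p(4) = −1, p'(4) = 8, so u₁ = 4 − (−1)/8 = 33/8.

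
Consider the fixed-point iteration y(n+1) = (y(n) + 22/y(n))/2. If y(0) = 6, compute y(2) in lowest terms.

1633/348

y(1) = (6 + 22/6)/2 = 29/6.
y(2) = (29/6 + 22/(29/6))/2 = 1633/348.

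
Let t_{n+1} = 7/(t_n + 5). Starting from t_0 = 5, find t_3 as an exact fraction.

399/355

t_1 = 7/(5 + 5) = 7/10.
t_2 = 7/(7/10 + 5) = 70/57.
t_3 = 7/(70/57 + 5) = 399/355.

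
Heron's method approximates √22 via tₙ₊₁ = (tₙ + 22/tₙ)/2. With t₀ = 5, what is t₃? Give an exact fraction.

38878481/8288920

t₁ = (5 + 22/5)/2 = 47/10.
t₂ = (47/10 + 22/(47/10))/2 = 4409/940.
t₃ = (4409/940 + 22/(4409/940))/2 = 38878481/8288920.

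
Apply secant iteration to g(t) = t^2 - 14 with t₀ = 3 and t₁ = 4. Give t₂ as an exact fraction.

26/7

g(3) = -5, g(4) = 2. t₂ = 4 - 2·(4 - 3)/(2 - (-5)) = 26/7.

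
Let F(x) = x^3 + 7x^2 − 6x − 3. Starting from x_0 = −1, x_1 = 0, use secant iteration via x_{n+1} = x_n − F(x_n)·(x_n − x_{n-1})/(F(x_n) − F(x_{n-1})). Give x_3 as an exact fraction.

−16/41

F(−1) = 9, F(0) = −3. x_2 = 0 − (−3)·(0 − (−1))/((−3) − 9) = −1/4.
F(0) = −3, F(−1/4) = −69/64. x_3 = (−1/4) − (−69/64)·((−1/4) − 0)/((−69/64) − (−3)) = −16/41.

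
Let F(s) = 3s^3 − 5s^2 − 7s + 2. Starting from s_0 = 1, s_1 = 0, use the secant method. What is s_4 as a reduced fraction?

2745522/11060549

F(1) = −7, F(0) = 2. s_2 = 0 − 2·(0 − 1)/(2 − (−7)) = 2/9.
F(0) = 2, F(2/9) = 56/243. s_3 = (2/9) − (56/243)·((2/9) − 0)/((56/243) − 2) = 54/215.
F(2/9) = 56/243, F(54/215) = −258608/9938375. s_4 = (54/215) − (−258608/9938375)·((54/215) − (2/9))/((−258608/9938375) − (56/243)) = 2745522/11060549.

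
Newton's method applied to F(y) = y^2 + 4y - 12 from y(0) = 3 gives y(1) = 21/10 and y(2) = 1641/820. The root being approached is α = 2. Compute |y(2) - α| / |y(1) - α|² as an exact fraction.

5/41

y(1) - α = 21/10 - 2 = 1/10, so |y(1) - α| = 1/10.
y(2) - α = 1641/820 - 2 = 1/820, so |y(2) - α| = 1/820.
|y(1) - α|² = 1/100.
Ratio = (1/820) / (1/100) = 5/41.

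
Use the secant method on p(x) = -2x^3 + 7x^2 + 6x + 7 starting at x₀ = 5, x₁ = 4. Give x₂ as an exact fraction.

227/53

p(5) = -38, p(4) = 15. x₂ = 4 - 15·(4 - 5)/(15 - (-38)) = 227/53.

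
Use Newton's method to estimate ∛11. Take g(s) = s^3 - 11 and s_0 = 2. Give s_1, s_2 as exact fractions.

g'(s) = 3s^2.
g(2) = -3, g'(2) = 12, so s_1 = 2 - (-3)/12 = 9/4.
g(9/4) = 25/64, g'(9/4) = 243/16, so s_2 = (9/4) - (25/64)/(243/16) = 1081/486.

s_1 = 9/4, s_2 = 1081/486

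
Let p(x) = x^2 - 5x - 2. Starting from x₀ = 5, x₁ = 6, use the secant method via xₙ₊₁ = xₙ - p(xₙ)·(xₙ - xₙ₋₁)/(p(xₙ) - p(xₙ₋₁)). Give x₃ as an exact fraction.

p(5) = -2, p(6) = 4. x₂ = 6 - 4·(6 - 5)/(4 - (-2)) = 16/3.
p(6) = 4, p(16/3) = -2/9. x₃ = (16/3) - (-2/9)·((16/3) - 6)/((-2/9) - 4) = 102/19.

102/19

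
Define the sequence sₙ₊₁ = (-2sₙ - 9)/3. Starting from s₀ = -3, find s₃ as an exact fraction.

-13/9

s₁ = (-2·(-3) - 9)/3 = -1.
s₂ = (-2·(-1) - 9)/3 = -7/3.
s₃ = (-2·(-7/3) - 9)/3 = -13/9.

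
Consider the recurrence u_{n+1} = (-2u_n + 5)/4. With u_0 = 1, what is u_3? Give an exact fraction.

13/16

u_1 = (-2·1 + 5)/4 = 3/4.
u_2 = (-2·(3/4) + 5)/4 = 7/8.
u_3 = (-2·(7/8) + 5)/4 = 13/16.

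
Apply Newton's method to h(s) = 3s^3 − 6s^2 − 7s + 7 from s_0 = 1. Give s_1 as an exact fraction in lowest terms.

h'(s) = 9s^2 − 12s − 7.
h(1) = −3, h'(1) = −10, so s_1 = 1 − (−3)/(−10) = 7/10.

7/10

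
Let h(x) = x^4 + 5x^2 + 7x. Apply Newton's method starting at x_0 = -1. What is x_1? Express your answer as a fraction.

-8/7

h'(x) = 4x^3 + 10x + 7.
h(-1) = -1, h'(-1) = -7, so x_1 = (-1) - (-1)/(-7) = -8/7.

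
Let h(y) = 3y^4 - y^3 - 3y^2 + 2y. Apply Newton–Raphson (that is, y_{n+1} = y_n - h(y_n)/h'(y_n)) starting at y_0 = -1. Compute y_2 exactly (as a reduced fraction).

h'(y) = 12y^3 - 3y^2 - 6y + 2.
h(-1) = -1, h'(-1) = -7, so y_1 = (-1) - (-1)/(-7) = -8/7.
h(-8/7) = 976/2401, h'(-8/7) = -4450/343, so y_2 = (-8/7) - (976/2401)/(-4450/343) = -17312/15575.

-17312/15575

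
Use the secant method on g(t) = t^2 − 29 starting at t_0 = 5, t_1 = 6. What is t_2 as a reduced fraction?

59/11

g(5) = −4, g(6) = 7. t_2 = 6 − 7·(6 − 5)/(7 − (−4)) = 59/11.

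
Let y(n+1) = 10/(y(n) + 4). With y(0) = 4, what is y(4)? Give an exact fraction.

620/353

y(1) = 10/(4 + 4) = 5/4.
y(2) = 10/(5/4 + 4) = 40/21.
y(3) = 10/(40/21 + 4) = 105/62.
y(4) = 10/(105/62 + 4) = 620/353.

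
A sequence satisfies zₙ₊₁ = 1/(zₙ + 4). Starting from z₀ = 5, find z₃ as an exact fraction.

z₁ = 1/(5 + 4) = 1/9.
z₂ = 1/(1/9 + 4) = 9/37.
z₃ = 1/(9/37 + 4) = 37/157.

37/157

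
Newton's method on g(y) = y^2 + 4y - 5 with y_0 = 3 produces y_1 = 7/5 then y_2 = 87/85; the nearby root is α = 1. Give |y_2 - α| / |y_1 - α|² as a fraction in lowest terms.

5/34

y_1 - α = 7/5 - 1 = 2/5, so |y_1 - α| = 2/5.
y_2 - α = 87/85 - 1 = 2/85, so |y_2 - α| = 2/85.
|y_1 - α|² = 4/25.
Ratio = (2/85) / (4/25) = 5/34.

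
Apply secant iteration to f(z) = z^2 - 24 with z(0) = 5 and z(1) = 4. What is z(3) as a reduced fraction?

f(5) = 1, f(4) = -8. z(2) = 4 - (-8)·(4 - 5)/((-8) - 1) = 44/9.
f(4) = -8, f(44/9) = -8/81. z(3) = (44/9) - (-8/81)·((44/9) - 4)/((-8/81) - (-8)) = 49/10.

49/10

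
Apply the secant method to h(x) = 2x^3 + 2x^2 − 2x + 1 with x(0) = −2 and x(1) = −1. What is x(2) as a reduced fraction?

−3/2

h(−2) = −3, h(−1) = 3. x(2) = (−1) − 3·((−1) − (−2))/(3 − (−3)) = −3/2.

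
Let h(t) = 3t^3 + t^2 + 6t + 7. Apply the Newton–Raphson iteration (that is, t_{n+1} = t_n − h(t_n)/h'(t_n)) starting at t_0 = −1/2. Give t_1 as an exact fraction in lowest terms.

h'(t) = 9t^2 + 2t + 6.
h(−1/2) = 31/8, h'(−1/2) = 29/4, so t_1 = (−1/2) − (31/8)/(29/4) = −30/29.

−30/29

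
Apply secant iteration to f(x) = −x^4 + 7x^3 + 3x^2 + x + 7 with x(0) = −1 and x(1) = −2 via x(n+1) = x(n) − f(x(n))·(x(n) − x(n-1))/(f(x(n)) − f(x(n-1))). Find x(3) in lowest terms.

f(−1) = 1, f(−2) = −55. x(2) = (−2) − (−55)·((−2) − (−1))/((−55) − 1) = −57/56.
f(−2) = −55, f(−57/56) = 6246295/9834496. x(3) = (−57/56) − (6246295/9834496)·((−57/56) − (−2))/((6246295/9834496) − (−55)) = −2047450/1989613.

−2047450/1989613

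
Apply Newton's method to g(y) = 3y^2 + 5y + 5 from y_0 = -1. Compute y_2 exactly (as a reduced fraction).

7/17

g'(y) = 6y + 5.
g(-1) = 3, g'(-1) = -1, so y_1 = (-1) - 3/(-1) = 2.
g(2) = 27, g'(2) = 17, so y_2 = 2 - 27/17 = 7/17.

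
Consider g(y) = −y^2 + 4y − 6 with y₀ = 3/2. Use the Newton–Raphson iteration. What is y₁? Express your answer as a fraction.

15/4

g'(y) = −2y + 4.
g(3/2) = −9/4, g'(3/2) = 1, so y₁ = (3/2) − (−9/4)/1 = 15/4.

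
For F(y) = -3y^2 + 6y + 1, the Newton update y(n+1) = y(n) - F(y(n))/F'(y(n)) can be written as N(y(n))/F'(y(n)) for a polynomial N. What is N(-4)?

-49

F'(y) = -6y + 6.
N(y) = y·F'(y) - F(y) = y·(-6y + 6) - (-3y^2 + 6y + 1) = -3y^2 - 1.
N(-4) = -49.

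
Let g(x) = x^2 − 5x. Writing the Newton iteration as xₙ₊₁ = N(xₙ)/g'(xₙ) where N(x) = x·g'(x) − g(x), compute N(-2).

4

g'(x) = 2x − 5.
N(x) = x·g'(x) − g(x) = x·(2x − 5) − (x^2 − 5x) = x^2.
N(-2) = 4.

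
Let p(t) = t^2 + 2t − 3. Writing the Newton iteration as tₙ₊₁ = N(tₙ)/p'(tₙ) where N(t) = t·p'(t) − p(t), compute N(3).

p'(t) = 2t + 2.
N(t) = t·p'(t) − p(t) = t·(2t + 2) − (t^2 + 2t − 3) = t^2 + 3.
N(3) = 12.

12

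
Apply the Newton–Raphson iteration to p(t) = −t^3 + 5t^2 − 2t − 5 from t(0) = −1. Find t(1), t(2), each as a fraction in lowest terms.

t(1) = −4/5, t(2) = −1153/1490

p'(t) = −3t^2 + 10t − 2.
p(−1) = 3, p'(−1) = −15, so t(1) = (−1) − 3/(−15) = −4/5.
p(−4/5) = 39/125, p'(−4/5) = −298/25, so t(2) = (−4/5) − (39/125)/(−298/25) = −1153/1490.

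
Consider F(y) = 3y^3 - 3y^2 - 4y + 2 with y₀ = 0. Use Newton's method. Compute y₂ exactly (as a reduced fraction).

F'(y) = 9y^2 - 6y - 4.
F(0) = 2, F'(0) = -4, so y₁ = 0 - 2/(-4) = 1/2.
F(1/2) = -3/8, F'(1/2) = -19/4, so y₂ = (1/2) - (-3/8)/(-19/4) = 8/19.

8/19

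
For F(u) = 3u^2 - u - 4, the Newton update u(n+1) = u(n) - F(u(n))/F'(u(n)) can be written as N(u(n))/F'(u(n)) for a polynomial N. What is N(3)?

31

F'(u) = 6u - 1.
N(u) = u·F'(u) - F(u) = u·(6u - 1) - (3u^2 - u - 4) = 3u^2 + 4.
N(3) = 31.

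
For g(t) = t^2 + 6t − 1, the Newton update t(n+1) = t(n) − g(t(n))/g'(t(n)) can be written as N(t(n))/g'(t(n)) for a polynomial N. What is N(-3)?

g'(t) = 2t + 6.
N(t) = t·g'(t) − g(t) = t·(2t + 6) − (t^2 + 6t − 1) = t^2 + 1.
N(-3) = 10.

10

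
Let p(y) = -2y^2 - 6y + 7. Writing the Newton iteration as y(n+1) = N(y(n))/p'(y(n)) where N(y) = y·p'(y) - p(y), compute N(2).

-15

p'(y) = -4y - 6.
N(y) = y·p'(y) - p(y) = y·(-4y - 6) - (-2y^2 - 6y + 7) = -2y^2 - 7.
N(2) = -15.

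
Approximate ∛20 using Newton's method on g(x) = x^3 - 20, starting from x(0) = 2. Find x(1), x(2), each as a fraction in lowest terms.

x(1) = 3, x(2) = 74/27

g'(x) = 3x^2.
g(2) = -12, g'(2) = 12, so x(1) = 2 - (-12)/12 = 3.
g(3) = 7, g'(3) = 27, so x(2) = 3 - 7/27 = 74/27.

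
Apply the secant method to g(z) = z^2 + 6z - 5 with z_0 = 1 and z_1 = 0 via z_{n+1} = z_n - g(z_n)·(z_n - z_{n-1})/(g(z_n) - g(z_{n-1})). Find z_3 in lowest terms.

35/47

g(1) = 2, g(0) = -5. z_2 = 0 - (-5)·(0 - 1)/((-5) - 2) = 5/7.
g(0) = -5, g(5/7) = -10/49. z_3 = (5/7) - (-10/49)·((5/7) - 0)/((-10/49) - (-5)) = 35/47.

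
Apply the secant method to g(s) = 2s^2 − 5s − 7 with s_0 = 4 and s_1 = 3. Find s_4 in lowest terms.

19911/5689

g(4) = 5, g(3) = −4. s_2 = 3 − (−4)·(3 − 4)/((−4) − 5) = 31/9.
g(3) = −4, g(31/9) = −40/81. s_3 = (31/9) − (−40/81)·((31/9) − 3)/((−40/81) − (−4)) = 249/71.
g(31/9) = −40/81, g(249/71) = 320/5041. s_4 = (249/71) − (320/5041)·((249/71) − (31/9))/((320/5041) − (−40/81)) = 19911/5689.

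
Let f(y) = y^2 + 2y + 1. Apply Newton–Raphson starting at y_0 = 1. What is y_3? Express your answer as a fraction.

-3/4

f'(y) = 2y + 2.
f(1) = 4, f'(1) = 4, so y_1 = 1 - 4/4 = 0.
f(0) = 1, f'(0) = 2, so y_2 = 0 - 1/2 = -1/2.
f(-1/2) = 1/4, f'(-1/2) = 1, so y_3 = (-1/2) - (1/4)/1 = -3/4.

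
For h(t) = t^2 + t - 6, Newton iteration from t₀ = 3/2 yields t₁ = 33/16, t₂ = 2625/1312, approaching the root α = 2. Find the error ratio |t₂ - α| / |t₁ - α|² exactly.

8/41

t₁ - α = 33/16 - 2 = 1/16, so |t₁ - α| = 1/16.
t₂ - α = 2625/1312 - 2 = 1/1312, so |t₂ - α| = 1/1312.
|t₁ - α|² = 1/256.
Ratio = (1/1312) / (1/256) = 8/41.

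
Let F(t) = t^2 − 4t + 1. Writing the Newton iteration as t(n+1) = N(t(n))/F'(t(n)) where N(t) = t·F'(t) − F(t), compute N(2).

3

F'(t) = 2t − 4.
N(t) = t·F'(t) − F(t) = t·(2t − 4) − (t^2 − 4t + 1) = t^2 − 1.
N(2) = 3.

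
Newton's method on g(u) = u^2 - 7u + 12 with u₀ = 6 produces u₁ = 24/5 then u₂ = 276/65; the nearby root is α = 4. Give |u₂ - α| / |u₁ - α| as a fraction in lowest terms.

4/13

u₁ - α = 24/5 - 4 = 4/5, so |u₁ - α| = 4/5.
u₂ - α = 276/65 - 4 = 16/65, so |u₂ - α| = 16/65.
Ratio = (16/65) / (4/5) = 4/13.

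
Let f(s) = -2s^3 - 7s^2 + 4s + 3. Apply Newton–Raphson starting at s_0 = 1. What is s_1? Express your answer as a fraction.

f'(s) = -6s^2 - 14s + 4.
f(1) = -2, f'(1) = -16, so s_1 = 1 - (-2)/(-16) = 7/8.

7/8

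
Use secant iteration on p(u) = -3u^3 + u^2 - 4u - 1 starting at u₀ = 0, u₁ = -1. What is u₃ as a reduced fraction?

-99/547

p(0) = -1, p(-1) = 7. u₂ = (-1) - 7·((-1) - 0)/(7 - (-1)) = -1/8.
p(-1) = 7, p(-1/8) = -245/512. u₃ = (-1/8) - (-245/512)·((-1/8) - (-1))/((-245/512) - 7) = -99/547.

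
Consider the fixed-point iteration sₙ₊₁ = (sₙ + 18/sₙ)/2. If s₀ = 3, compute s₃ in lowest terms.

577/136

s₁ = (3 + 18/3)/2 = 9/2.
s₂ = (9/2 + 18/(9/2))/2 = 17/4.
s₃ = (17/4 + 18/(17/4))/2 = 577/136.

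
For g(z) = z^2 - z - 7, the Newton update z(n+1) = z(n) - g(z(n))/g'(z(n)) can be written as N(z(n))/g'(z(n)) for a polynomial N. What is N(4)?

23

g'(z) = 2z - 1.
N(z) = z·g'(z) - g(z) = z·(2z - 1) - (z^2 - z - 7) = z^2 + 7.
N(4) = 23.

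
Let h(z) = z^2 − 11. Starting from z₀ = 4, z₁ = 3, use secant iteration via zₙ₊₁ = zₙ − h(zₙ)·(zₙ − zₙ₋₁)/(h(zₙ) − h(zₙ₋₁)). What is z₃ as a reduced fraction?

h(4) = 5, h(3) = −2. z₂ = 3 − (−2)·(3 − 4)/((−2) − 5) = 23/7.
h(3) = −2, h(23/7) = −10/49. z₃ = (23/7) − (−10/49)·((23/7) − 3)/((−10/49) − (−2)) = 73/22.

73/22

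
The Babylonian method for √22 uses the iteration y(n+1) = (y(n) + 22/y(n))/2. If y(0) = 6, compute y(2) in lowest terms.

1633/348

y(1) = (6 + 22/6)/2 = 29/6.
y(2) = (29/6 + 22/(29/6))/2 = 1633/348.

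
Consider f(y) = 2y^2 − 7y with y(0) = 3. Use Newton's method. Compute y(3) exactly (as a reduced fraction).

f'(y) = 4y − 7.
f(3) = −3, f'(3) = 5, so y(1) = 3 − (−3)/5 = 18/5.
f(18/5) = 18/25, f'(18/5) = 37/5, so y(2) = (18/5) − (18/25)/(37/5) = 648/185.
f(648/185) = 648/34225, f'(648/185) = 1297/185, so y(3) = (648/185) − (648/34225)/(1297/185) = 839808/239945.

839808/239945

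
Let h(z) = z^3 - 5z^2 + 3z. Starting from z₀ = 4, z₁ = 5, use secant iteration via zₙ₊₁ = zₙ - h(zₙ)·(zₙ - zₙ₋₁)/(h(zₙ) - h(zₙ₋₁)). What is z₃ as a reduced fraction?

h(4) = -4, h(5) = 15. z₂ = 5 - 15·(5 - 4)/(15 - (-4)) = 80/19.
h(5) = 15, h(80/19) = -9360/6859. z₃ = (80/19) - (-9360/6859)·((80/19) - 5)/((-9360/6859) - 15) = 32000/7483.

32000/7483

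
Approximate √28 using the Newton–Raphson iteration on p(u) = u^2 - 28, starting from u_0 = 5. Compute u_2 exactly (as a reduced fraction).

p'(u) = 2u.
p(5) = -3, p'(5) = 10, so u_1 = 5 - (-3)/10 = 53/10.
p(53/10) = 9/100, p'(53/10) = 53/5, so u_2 = (53/10) - (9/100)/(53/5) = 5609/1060.

5609/1060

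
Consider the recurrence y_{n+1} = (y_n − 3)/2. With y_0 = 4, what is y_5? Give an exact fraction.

−89/32

y_1 = (4 − 3)/2 = 1/2.
y_2 = ((1/2) − 3)/2 = −5/4.
y_3 = ((−5/4) − 3)/2 = −17/8.
y_4 = ((−17/8) − 3)/2 = −41/16.
y_5 = ((−41/16) − 3)/2 = −89/32.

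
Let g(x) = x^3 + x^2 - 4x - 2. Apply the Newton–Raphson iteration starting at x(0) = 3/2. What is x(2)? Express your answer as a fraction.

119615/65734

g'(x) = 3x^2 + 2x - 4.
g(3/2) = -19/8, g'(3/2) = 23/4, so x(1) = (3/2) - (-19/8)/(23/4) = 44/23.
g(44/23) = 12274/12167, g'(44/23) = 5716/529, so x(2) = (44/23) - (12274/12167)/(5716/529) = 119615/65734.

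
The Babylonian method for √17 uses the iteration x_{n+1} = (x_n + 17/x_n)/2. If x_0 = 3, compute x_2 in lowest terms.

161/39

x_1 = (3 + 17/3)/2 = 13/3.
x_2 = (13/3 + 17/(13/3))/2 = 161/39.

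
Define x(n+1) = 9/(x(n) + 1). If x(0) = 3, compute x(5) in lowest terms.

x(1) = 9/(3 + 1) = 9/4.
x(2) = 9/(9/4 + 1) = 36/13.
x(3) = 9/(36/13 + 1) = 117/49.
x(4) = 9/(117/49 + 1) = 441/166.
x(5) = 9/(441/166 + 1) = 1494/607.

1494/607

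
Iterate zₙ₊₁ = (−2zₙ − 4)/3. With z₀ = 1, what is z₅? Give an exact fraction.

−28/27

z₁ = (−2·1 − 4)/3 = −2.
z₂ = (−2·(−2) − 4)/3 = 0.
z₃ = (−2·0 − 4)/3 = −4/3.
z₄ = (−2·(−4/3) − 4)/3 = −4/9.
z₅ = (−2·(−4/9) − 4)/3 = −28/27.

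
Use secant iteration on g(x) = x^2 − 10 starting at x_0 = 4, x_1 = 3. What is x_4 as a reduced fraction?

3001/949

g(4) = 6, g(3) = −1. x_2 = 3 − (−1)·(3 − 4)/((−1) − 6) = 22/7.
g(3) = −1, g(22/7) = −6/49. x_3 = (22/7) − (−6/49)·((22/7) − 3)/((−6/49) − (−1)) = 136/43.
g(22/7) = −6/49, g(136/43) = 6/1849. x_4 = (136/43) − (6/1849)·((136/43) − (22/7))/((6/1849) − (−6/49)) = 3001/949.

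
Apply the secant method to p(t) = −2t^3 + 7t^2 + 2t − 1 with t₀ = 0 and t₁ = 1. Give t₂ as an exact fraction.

p(0) = −1, p(1) = 6. t₂ = 1 − 6·(1 − 0)/(6 − (−1)) = 1/7.

1/7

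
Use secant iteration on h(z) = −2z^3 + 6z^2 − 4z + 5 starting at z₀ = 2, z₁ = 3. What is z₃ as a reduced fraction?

2883/1129

h(2) = 5, h(3) = −7. z₂ = 3 − (−7)·(3 − 2)/((−7) − 5) = 29/12.
h(3) = −7, h(29/12) = 1855/864. z₃ = (29/12) − (1855/864)·((29/12) − 3)/((1855/864) − (−7)) = 2883/1129.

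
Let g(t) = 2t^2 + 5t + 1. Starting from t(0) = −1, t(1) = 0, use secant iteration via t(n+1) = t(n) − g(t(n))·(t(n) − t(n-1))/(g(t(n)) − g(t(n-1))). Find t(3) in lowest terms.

−3/13

g(−1) = −2, g(0) = 1. t(2) = 0 − 1·(0 − (−1))/(1 − (−2)) = −1/3.
g(0) = 1, g(−1/3) = −4/9. t(3) = (−1/3) − (−4/9)·((−1/3) − 0)/((−4/9) − 1) = −3/13.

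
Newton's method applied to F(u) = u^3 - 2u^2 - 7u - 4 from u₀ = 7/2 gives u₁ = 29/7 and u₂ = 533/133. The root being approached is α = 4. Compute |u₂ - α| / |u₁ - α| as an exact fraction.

u₁ - α = 29/7 - 4 = 1/7, so |u₁ - α| = 1/7.
u₂ - α = 533/133 - 4 = 1/133, so |u₂ - α| = 1/133.
Ratio = (1/133) / (1/7) = 1/19.

1/19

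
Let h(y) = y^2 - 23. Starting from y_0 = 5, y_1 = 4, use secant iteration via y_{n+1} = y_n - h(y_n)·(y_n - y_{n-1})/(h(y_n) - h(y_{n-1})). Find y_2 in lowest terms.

43/9

h(5) = 2, h(4) = -7. y_2 = 4 - (-7)·(4 - 5)/((-7) - 2) = 43/9.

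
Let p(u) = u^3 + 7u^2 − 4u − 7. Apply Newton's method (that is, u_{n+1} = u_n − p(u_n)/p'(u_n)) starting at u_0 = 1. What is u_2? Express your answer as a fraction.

46867/39052

p'(u) = 3u^2 + 14u − 4.
p(1) = −3, p'(1) = 13, so u_1 = 1 − (−3)/13 = 16/13.
p(16/13) = 1197/2197, p'(16/13) = 3004/169, so u_2 = (16/13) − (1197/2197)/(3004/169) = 46867/39052.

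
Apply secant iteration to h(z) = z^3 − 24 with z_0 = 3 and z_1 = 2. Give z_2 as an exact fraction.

54/19

h(3) = 3, h(2) = −16. z_2 = 2 − (−16)·(2 − 3)/((−16) − 3) = 54/19.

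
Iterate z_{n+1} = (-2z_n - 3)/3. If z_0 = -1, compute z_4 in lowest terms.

-55/81

z_1 = (-2·(-1) - 3)/3 = -1/3.
z_2 = (-2·(-1/3) - 3)/3 = -7/9.
z_3 = (-2·(-7/9) - 3)/3 = -13/27.
z_4 = (-2·(-13/27) - 3)/3 = -55/81.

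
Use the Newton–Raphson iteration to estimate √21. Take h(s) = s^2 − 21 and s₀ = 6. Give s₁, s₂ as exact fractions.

s₁ = 19/4, s₂ = 697/152

h'(s) = 2s.
h(6) = 15, h'(6) = 12, so s₁ = 6 − 15/12 = 19/4.
h(19/4) = 25/16, h'(19/4) = 19/2, so s₂ = (19/4) − (25/16)/(19/2) = 697/152.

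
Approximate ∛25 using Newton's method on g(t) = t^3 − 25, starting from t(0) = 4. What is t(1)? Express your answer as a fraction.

g'(t) = 3t^2.
g(4) = 39, g'(4) = 48, so t(1) = 4 − 39/48 = 51/16.

51/16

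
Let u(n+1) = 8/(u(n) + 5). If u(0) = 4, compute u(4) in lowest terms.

2696/2109

u(1) = 8/(4 + 5) = 8/9.
u(2) = 8/(8/9 + 5) = 72/53.
u(3) = 8/(72/53 + 5) = 424/337.
u(4) = 8/(424/337 + 5) = 2696/2109.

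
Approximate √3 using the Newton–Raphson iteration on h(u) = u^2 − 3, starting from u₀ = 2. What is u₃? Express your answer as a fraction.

18817/10864

h'(u) = 2u.
h(2) = 1, h'(2) = 4, so u₁ = 2 − 1/4 = 7/4.
h(7/4) = 1/16, h'(7/4) = 7/2, so u₂ = (7/4) − (1/16)/(7/2) = 97/56.
h(97/56) = 1/3136, h'(97/56) = 97/28, so u₃ = (97/56) − (1/3136)/(97/28) = 18817/10864.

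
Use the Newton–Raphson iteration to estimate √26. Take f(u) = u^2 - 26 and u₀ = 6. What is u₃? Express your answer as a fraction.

f'(u) = 2u.
f(6) = 10, f'(6) = 12, so u₁ = 6 - 10/12 = 31/6.
f(31/6) = 25/36, f'(31/6) = 31/3, so u₂ = (31/6) - (25/36)/(31/3) = 1897/372.
f(1897/372) = 625/138384, f'(1897/372) = 1897/186, so u₃ = (1897/372) - (625/138384)/(1897/186) = 7196593/1411368.

7196593/1411368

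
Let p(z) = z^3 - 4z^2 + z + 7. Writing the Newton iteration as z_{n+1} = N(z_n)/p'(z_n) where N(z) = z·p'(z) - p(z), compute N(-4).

-199

p'(z) = 3z^2 - 8z + 1.
N(z) = z·p'(z) - p(z) = z·(3z^2 - 8z + 1) - (z^3 - 4z^2 + z + 7) = 2z^3 - 4z^2 - 7.
N(-4) = -199.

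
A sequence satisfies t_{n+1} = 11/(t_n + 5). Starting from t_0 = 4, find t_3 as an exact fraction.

t_1 = 11/(4 + 5) = 11/9.
t_2 = 11/(11/9 + 5) = 99/56.
t_3 = 11/(99/56 + 5) = 616/379.

616/379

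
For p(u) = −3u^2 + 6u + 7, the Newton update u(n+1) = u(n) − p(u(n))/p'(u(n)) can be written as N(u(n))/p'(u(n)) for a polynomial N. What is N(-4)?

−55

p'(u) = −6u + 6.
N(u) = u·p'(u) − p(u) = u·(−6u + 6) − (−3u^2 + 6u + 7) = −3u^2 − 7.
N(-4) = −55.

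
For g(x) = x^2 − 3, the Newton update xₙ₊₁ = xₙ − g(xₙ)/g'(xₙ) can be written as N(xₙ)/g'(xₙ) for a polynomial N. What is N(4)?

g'(x) = 2x.
N(x) = x·g'(x) − g(x) = x·(2x) − (x^2 − 3) = x^2 + 3.
N(4) = 19.

19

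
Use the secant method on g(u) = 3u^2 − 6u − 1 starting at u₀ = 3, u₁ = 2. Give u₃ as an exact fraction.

41/19

g(3) = 8, g(2) = −1. u₂ = 2 − (−1)·(2 − 3)/((−1) − 8) = 19/9.
g(2) = −1, g(19/9) = −8/27. u₃ = (19/9) − (−8/27)·((19/9) − 2)/((−8/27) − (−1)) = 41/19.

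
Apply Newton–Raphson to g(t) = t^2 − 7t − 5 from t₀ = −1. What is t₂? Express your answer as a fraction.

g'(t) = 2t − 7.
g(−1) = 3, g'(−1) = −9, so t₁ = (−1) − 3/(−9) = −2/3.
g(−2/3) = 1/9, g'(−2/3) = −25/3, so t₂ = (−2/3) − (1/9)/(−25/3) = −49/75.

−49/75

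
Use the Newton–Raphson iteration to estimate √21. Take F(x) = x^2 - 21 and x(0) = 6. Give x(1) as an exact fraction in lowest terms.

F'(x) = 2x.
F(6) = 15, F'(6) = 12, so x(1) = 6 - 15/12 = 19/4.

19/4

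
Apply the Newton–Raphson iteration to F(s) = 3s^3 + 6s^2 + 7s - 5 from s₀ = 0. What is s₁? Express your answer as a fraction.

5/7

F'(s) = 9s^2 + 12s + 7.
F(0) = -5, F'(0) = 7, so s₁ = 0 - (-5)/7 = 5/7.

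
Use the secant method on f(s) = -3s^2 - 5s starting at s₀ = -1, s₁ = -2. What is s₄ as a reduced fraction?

f(-1) = 2, f(-2) = -2. s₂ = (-2) - (-2)·((-2) - (-1))/((-2) - 2) = -3/2.
f(-2) = -2, f(-3/2) = 3/4. s₃ = (-3/2) - (3/4)·((-3/2) - (-2))/((3/4) - (-2)) = -18/11.
f(-3/2) = 3/4, f(-18/11) = 18/121. s₄ = (-18/11) - (18/121)·((-18/11) - (-3/2))/((18/121) - (3/4)) = -162/97.

-162/97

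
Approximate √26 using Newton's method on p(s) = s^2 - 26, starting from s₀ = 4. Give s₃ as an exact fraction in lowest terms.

1468273/287952

p'(s) = 2s.
p(4) = -10, p'(4) = 8, so s₁ = 4 - (-10)/8 = 21/4.
p(21/4) = 25/16, p'(21/4) = 21/2, so s₂ = (21/4) - (25/16)/(21/2) = 857/168.
p(857/168) = 625/28224, p'(857/168) = 857/84, so s₃ = (857/168) - (625/28224)/(857/84) = 1468273/287952.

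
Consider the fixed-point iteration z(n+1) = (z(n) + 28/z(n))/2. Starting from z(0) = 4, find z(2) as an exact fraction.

233/44

z(1) = (4 + 28/4)/2 = 11/2.
z(2) = (11/2 + 28/(11/2))/2 = 233/44.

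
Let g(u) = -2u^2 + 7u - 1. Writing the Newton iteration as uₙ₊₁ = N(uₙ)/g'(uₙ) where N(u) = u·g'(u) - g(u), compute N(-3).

g'(u) = -4u + 7.
N(u) = u·g'(u) - g(u) = u·(-4u + 7) - (-2u^2 + 7u - 1) = -2u^2 + 1.
N(-3) = -17.

-17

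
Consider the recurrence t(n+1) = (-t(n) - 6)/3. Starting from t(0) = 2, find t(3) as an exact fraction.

t(1) = (-2 - 6)/3 = -8/3.
t(2) = (-(-8/3) - 6)/3 = -10/9.
t(3) = (-(-10/9) - 6)/3 = -44/27.

-44/27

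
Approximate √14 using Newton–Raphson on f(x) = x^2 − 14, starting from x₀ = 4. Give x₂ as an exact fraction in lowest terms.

f'(x) = 2x.
f(4) = 2, f'(4) = 8, so x₁ = 4 − 2/8 = 15/4.
f(15/4) = 1/16, f'(15/4) = 15/2, so x₂ = (15/4) − (1/16)/(15/2) = 449/120.

449/120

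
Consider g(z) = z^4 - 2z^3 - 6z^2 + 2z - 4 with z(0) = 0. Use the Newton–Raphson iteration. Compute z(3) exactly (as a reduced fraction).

-4126/2191

g'(z) = 4z^3 - 6z^2 - 12z + 2.
g(0) = -4, g'(0) = 2, so z(1) = 0 - (-4)/2 = 2.
g(2) = -24, g'(2) = -14, so z(2) = 2 - (-24)/(-14) = 2/7.
g(2/7) = -9504/2401, g'(2/7) = -626/343, so z(3) = (2/7) - (-9504/2401)/(-626/343) = -4126/2191.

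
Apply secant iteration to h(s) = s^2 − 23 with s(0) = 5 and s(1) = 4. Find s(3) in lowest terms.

379/79

h(5) = 2, h(4) = −7. s(2) = 4 − (−7)·(4 − 5)/((−7) − 2) = 43/9.
h(4) = −7, h(43/9) = −14/81. s(3) = (43/9) − (−14/81)·((43/9) − 4)/((−14/81) − (−7)) = 379/79.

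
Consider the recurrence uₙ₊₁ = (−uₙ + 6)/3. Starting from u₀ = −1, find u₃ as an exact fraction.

43/27

u₁ = (−(−1) + 6)/3 = 7/3.
u₂ = (−(7/3) + 6)/3 = 11/9.
u₃ = (−(11/9) + 6)/3 = 43/27.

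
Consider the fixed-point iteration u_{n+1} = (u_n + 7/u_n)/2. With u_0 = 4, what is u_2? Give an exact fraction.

u_1 = (4 + 7/4)/2 = 23/8.
u_2 = (23/8 + 7/(23/8))/2 = 977/368.

977/368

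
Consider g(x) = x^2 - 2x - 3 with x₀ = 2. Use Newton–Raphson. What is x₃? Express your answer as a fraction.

g'(x) = 2x - 2.
g(2) = -3, g'(2) = 2, so x₁ = 2 - (-3)/2 = 7/2.
g(7/2) = 9/4, g'(7/2) = 5, so x₂ = (7/2) - (9/4)/5 = 61/20.
g(61/20) = 81/400, g'(61/20) = 41/10, so x₃ = (61/20) - (81/400)/(41/10) = 4921/1640.

4921/1640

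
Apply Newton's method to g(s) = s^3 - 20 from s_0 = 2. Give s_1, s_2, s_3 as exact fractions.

g'(s) = 3s^2.
g(2) = -12, g'(2) = 12, so s_1 = 2 - (-12)/12 = 3.
g(3) = 7, g'(3) = 27, so s_2 = 3 - 7/27 = 74/27.
g(74/27) = 11564/19683, g'(74/27) = 5476/243, so s_3 = (74/27) - (11564/19683)/(5476/243) = 301027/110889.

s_1 = 3, s_2 = 74/27, s_3 = 301027/110889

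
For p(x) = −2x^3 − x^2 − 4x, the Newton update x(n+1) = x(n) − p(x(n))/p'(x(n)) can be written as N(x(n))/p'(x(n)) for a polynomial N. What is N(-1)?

3

p'(x) = −6x^2 − 2x − 4.
N(x) = x·p'(x) − p(x) = x·(−6x^2 − 2x − 4) − (−2x^3 − x^2 − 4x) = −4x^3 − x^2.
N(-1) = 3.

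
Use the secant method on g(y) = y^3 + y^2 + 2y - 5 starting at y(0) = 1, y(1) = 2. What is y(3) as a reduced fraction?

1994/1789

g(1) = -1, g(2) = 11. y(2) = 2 - 11·(2 - 1)/(11 - (-1)) = 13/12.
g(2) = 11, g(13/12) = -671/1728. y(3) = (13/12) - (-671/1728)·((13/12) - 2)/((-671/1728) - 11) = 1994/1789.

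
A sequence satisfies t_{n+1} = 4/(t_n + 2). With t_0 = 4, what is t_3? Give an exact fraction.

t_1 = 4/(4 + 2) = 2/3.
t_2 = 4/(2/3 + 2) = 3/2.
t_3 = 4/(3/2 + 2) = 8/7.

8/7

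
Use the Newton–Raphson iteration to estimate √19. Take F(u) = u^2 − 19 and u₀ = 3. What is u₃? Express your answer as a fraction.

F'(u) = 2u.
F(3) = −10, F'(3) = 6, so u₁ = 3 − (−10)/6 = 14/3.
F(14/3) = 25/9, F'(14/3) = 28/3, so u₂ = (14/3) − (25/9)/(28/3) = 367/84.
F(367/84) = 625/7056, F'(367/84) = 367/42, so u₃ = (367/84) − (625/7056)/(367/42) = 268753/61656.

268753/61656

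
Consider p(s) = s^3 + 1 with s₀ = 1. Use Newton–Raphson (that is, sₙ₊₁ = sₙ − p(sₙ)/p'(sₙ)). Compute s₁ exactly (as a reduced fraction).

p'(s) = 3s^2.
p(1) = 2, p'(1) = 3, so s₁ = 1 − 2/3 = 1/3.

1/3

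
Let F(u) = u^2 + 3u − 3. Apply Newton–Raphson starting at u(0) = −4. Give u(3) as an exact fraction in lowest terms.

F'(u) = 2u + 3.
F(−4) = 1, F'(−4) = −5, so u(1) = (−4) − 1/(−5) = −19/5.
F(−19/5) = 1/25, F'(−19/5) = −23/5, so u(2) = (−19/5) − (1/25)/(−23/5) = −436/115.
F(−436/115) = 1/13225, F'(−436/115) = −527/115, so u(3) = (−436/115) − (1/13225)/(−527/115) = −229771/60605.

−229771/60605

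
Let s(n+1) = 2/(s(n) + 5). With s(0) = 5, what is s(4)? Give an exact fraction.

35/94

s(1) = 2/(5 + 5) = 1/5.
s(2) = 2/(1/5 + 5) = 5/13.
s(3) = 2/(5/13 + 5) = 13/35.
s(4) = 2/(13/35 + 5) = 35/94.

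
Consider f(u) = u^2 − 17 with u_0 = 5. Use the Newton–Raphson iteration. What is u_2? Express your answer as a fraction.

f'(u) = 2u.
f(5) = 8, f'(5) = 10, so u_1 = 5 − 8/10 = 21/5.
f(21/5) = 16/25, f'(21/5) = 42/5, so u_2 = (21/5) − (16/25)/(42/5) = 433/105.

433/105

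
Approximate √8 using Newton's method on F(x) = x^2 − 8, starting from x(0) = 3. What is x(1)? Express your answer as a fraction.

F'(x) = 2x.
F(3) = 1, F'(3) = 6, so x(1) = 3 − 1/6 = 17/6.

17/6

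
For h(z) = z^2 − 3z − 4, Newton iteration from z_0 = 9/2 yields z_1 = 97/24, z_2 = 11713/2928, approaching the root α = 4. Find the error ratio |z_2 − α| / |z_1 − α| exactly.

z_1 − α = 97/24 − 4 = 1/24, so |z_1 − α| = 1/24.
z_2 − α = 11713/2928 − 4 = 1/2928, so |z_2 − α| = 1/2928.
Ratio = (1/2928) / (1/24) = 1/122.

1/122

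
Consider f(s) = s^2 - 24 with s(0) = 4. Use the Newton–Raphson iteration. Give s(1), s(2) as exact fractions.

f'(s) = 2s.
f(4) = -8, f'(4) = 8, so s(1) = 4 - (-8)/8 = 5.
f(5) = 1, f'(5) = 10, so s(2) = 5 - 1/10 = 49/10.

s(1) = 5, s(2) = 49/10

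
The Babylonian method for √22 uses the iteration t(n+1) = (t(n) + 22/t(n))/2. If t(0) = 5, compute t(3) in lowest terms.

t(1) = (5 + 22/5)/2 = 47/10.
t(2) = (47/10 + 22/(47/10))/2 = 4409/940.
t(3) = (4409/940 + 22/(4409/940))/2 = 38878481/8288920.

38878481/8288920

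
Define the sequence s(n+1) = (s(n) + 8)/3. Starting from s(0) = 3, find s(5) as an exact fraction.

s(1) = (3 + 8)/3 = 11/3.
s(2) = ((11/3) + 8)/3 = 35/9.
s(3) = ((35/9) + 8)/3 = 107/27.
s(4) = ((107/27) + 8)/3 = 323/81.
s(5) = ((323/81) + 8)/3 = 971/243.

971/243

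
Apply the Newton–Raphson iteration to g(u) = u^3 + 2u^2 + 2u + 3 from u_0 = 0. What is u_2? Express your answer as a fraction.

g'(u) = 3u^2 + 4u + 2.
g(0) = 3, g'(0) = 2, so u_1 = 0 - 3/2 = -3/2.
g(-3/2) = 9/8, g'(-3/2) = 11/4, so u_2 = (-3/2) - (9/8)/(11/4) = -21/11.

-21/11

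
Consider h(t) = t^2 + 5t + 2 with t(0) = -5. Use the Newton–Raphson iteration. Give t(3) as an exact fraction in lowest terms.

-207391/45465

h'(t) = 2t + 5.
h(-5) = 2, h'(-5) = -5, so t(1) = (-5) - 2/(-5) = -23/5.
h(-23/5) = 4/25, h'(-23/5) = -21/5, so t(2) = (-23/5) - (4/25)/(-21/5) = -479/105.
h(-479/105) = 16/11025, h'(-479/105) = -433/105, so t(3) = (-479/105) - (16/11025)/(-433/105) = -207391/45465.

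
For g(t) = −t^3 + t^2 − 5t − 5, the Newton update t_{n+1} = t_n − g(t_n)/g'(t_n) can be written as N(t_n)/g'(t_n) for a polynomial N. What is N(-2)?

g'(t) = −3t^2 + 2t − 5.
N(t) = t·g'(t) − g(t) = t·(−3t^2 + 2t − 5) − (−t^3 + t^2 − 5t − 5) = −2t^3 + t^2 + 5.
N(-2) = 25.

25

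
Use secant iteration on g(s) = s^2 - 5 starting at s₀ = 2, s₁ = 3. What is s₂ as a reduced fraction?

11/5

g(2) = -1, g(3) = 4. s₂ = 3 - 4·(3 - 2)/(4 - (-1)) = 11/5.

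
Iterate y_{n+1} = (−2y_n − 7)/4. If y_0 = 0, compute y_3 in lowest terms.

−21/16

y_1 = (−2·0 − 7)/4 = −7/4.
y_2 = (−2·(−7/4) − 7)/4 = −7/8.
y_3 = (−2·(−7/8) − 7)/4 = −21/16.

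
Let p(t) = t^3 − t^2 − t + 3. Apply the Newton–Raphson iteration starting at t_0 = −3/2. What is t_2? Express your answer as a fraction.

p'(t) = 3t^2 − 2t − 1.
p(−3/2) = −9/8, p'(−3/2) = 35/4, so t_1 = (−3/2) − (−9/8)/(35/4) = −48/35.
p(−48/35) = −3807/42875, p'(−48/35) = 9047/1225, so t_2 = (−48/35) − (−3807/42875)/(9047/1225) = −430449/316645.

−430449/316645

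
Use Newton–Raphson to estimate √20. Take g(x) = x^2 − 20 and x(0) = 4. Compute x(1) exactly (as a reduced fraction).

9/2

g'(x) = 2x.
g(4) = −4, g'(4) = 8, so x(1) = 4 − (−4)/8 = 9/2.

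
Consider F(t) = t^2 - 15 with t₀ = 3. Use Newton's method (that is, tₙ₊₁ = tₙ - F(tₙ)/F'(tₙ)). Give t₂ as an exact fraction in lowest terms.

F'(t) = 2t.
F(3) = -6, F'(3) = 6, so t₁ = 3 - (-6)/6 = 4.
F(4) = 1, F'(4) = 8, so t₂ = 4 - 1/8 = 31/8.

31/8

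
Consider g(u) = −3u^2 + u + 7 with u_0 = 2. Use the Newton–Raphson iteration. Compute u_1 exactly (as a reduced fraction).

g'(u) = −6u + 1.
g(2) = −3, g'(2) = −11, so u_1 = 2 − (−3)/(−11) = 19/11.

19/11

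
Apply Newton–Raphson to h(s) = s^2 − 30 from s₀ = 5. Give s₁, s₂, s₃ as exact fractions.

s₁ = 11/2, s₂ = 241/44, s₃ = 116161/21208

h'(s) = 2s.
h(5) = −5, h'(5) = 10, so s₁ = 5 − (−5)/10 = 11/2.
h(11/2) = 1/4, h'(11/2) = 11, so s₂ = (11/2) − (1/4)/11 = 241/44.
h(241/44) = 1/1936, h'(241/44) = 241/22, so s₃ = (241/44) − (1/1936)/(241/22) = 116161/21208.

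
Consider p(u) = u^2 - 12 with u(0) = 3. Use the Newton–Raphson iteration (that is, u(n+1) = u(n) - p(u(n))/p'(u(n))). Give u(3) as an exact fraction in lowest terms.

p'(u) = 2u.
p(3) = -3, p'(3) = 6, so u(1) = 3 - (-3)/6 = 7/2.
p(7/2) = 1/4, p'(7/2) = 7, so u(2) = (7/2) - (1/4)/7 = 97/28.
p(97/28) = 1/784, p'(97/28) = 97/14, so u(3) = (97/28) - (1/784)/(97/14) = 18817/5432.

18817/5432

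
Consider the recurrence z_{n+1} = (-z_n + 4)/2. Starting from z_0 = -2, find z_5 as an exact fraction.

23/16

z_1 = (-(-2) + 4)/2 = 3.
z_2 = (-3 + 4)/2 = 1/2.
z_3 = (-(1/2) + 4)/2 = 7/4.
z_4 = (-(7/4) + 4)/2 = 9/8.
z_5 = (-(9/8) + 4)/2 = 23/16.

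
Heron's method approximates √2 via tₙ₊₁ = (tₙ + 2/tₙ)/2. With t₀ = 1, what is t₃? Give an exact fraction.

577/408

t₁ = (1 + 2/1)/2 = 3/2.
t₂ = (3/2 + 2/(3/2))/2 = 17/12.
t₃ = (17/12 + 2/(17/12))/2 = 577/408.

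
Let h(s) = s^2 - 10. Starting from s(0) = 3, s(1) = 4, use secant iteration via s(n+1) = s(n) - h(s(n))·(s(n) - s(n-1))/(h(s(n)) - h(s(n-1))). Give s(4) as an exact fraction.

h(3) = -1, h(4) = 6. s(2) = 4 - 6·(4 - 3)/(6 - (-1)) = 22/7.
h(4) = 6, h(22/7) = -6/49. s(3) = (22/7) - (-6/49)·((22/7) - 4)/((-6/49) - 6) = 79/25.
h(22/7) = -6/49, h(79/25) = -9/625. s(4) = (79/25) - (-9/625)·((79/25) - (22/7))/((-9/625) - (-6/49)) = 3488/1103.

3488/1103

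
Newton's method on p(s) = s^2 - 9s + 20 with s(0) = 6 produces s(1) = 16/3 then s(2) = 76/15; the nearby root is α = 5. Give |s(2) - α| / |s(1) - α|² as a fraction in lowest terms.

3/5

s(1) - α = 16/3 - 5 = 1/3, so |s(1) - α| = 1/3.
s(2) - α = 76/15 - 5 = 1/15, so |s(2) - α| = 1/15.
|s(1) - α|² = 1/9.
Ratio = (1/15) / (1/9) = 3/5.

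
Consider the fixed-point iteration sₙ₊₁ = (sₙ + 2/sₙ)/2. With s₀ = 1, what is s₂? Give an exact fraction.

s₁ = (1 + 2/1)/2 = 3/2.
s₂ = (3/2 + 2/(3/2))/2 = 17/12.

17/12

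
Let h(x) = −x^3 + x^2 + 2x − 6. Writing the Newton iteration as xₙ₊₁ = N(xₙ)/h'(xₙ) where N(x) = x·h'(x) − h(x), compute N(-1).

h'(x) = −3x^2 + 2x + 2.
N(x) = x·h'(x) − h(x) = x·(−3x^2 + 2x + 2) − (−x^3 + x^2 + 2x − 6) = −2x^3 + x^2 + 6.
N(-1) = 9.

9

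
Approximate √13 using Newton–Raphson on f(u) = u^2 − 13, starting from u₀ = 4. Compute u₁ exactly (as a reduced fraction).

29/8

f'(u) = 2u.
f(4) = 3, f'(4) = 8, so u₁ = 4 − 3/8 = 29/8.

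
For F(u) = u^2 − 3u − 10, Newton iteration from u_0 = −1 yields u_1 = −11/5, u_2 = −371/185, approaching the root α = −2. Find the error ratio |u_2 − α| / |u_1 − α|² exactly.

5/37

u_1 − α = −11/5 − (−2) = −11/5 + 2 = −1/5, so |u_1 − α| = 1/5.
u_2 − α = −371/185 − (−2) = −371/185 + 2 = −1/185, so |u_2 − α| = 1/185.
|u_1 − α|² = 1/25.
Ratio = (1/185) / (1/25) = 5/37.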